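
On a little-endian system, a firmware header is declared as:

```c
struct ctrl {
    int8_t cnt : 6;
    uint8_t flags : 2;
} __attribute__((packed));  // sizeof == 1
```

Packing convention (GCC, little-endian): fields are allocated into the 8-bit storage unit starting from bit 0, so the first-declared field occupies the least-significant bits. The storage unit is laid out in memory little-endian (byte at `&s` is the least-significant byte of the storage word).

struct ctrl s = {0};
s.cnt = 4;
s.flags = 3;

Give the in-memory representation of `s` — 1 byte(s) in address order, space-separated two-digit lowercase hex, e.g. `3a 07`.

cnt (6b) val=4 bits=0x4 at bit 0: 0x04
flags (2b) val=3 bits=0x3 at bit 6: 0xc4
word = 0xc4 → little-endian bytes:
  [0]=0xc4

c4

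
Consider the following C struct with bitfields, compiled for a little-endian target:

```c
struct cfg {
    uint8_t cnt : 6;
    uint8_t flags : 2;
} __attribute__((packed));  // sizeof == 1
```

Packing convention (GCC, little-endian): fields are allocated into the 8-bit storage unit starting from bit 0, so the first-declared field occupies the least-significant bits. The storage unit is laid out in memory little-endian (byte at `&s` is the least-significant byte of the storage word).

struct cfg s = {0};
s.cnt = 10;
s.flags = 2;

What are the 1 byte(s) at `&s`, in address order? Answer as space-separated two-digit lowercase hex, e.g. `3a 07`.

cnt:6 = 10 → 0xa << 0 → word 0x0a
flags:2 = 2 → 0x2 << 6 → word 0x8a
word = 0x8a → little-endian bytes:
  [0]=0x8a

8a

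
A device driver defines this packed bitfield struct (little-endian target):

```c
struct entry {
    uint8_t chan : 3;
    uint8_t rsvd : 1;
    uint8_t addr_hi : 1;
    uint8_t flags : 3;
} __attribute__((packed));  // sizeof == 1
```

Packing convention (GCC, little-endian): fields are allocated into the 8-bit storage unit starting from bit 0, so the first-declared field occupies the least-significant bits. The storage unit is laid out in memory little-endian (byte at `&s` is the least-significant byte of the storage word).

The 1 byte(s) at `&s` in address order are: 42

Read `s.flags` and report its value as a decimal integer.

2

[0]=0x42 (little-endian) → word 0x42
chan:3 @ bit 0 → (0x42>>0)&0x7 = 0x2
rsvd:1 @ bit 3 → (0x42>>3)&0x1 = 0x0
addr_hi:1 @ bit 4 → (0x42>>4)&0x1 = 0x0
flags:3 @ bit 5 → (0x42>>5)&0x7 = 0x2  ←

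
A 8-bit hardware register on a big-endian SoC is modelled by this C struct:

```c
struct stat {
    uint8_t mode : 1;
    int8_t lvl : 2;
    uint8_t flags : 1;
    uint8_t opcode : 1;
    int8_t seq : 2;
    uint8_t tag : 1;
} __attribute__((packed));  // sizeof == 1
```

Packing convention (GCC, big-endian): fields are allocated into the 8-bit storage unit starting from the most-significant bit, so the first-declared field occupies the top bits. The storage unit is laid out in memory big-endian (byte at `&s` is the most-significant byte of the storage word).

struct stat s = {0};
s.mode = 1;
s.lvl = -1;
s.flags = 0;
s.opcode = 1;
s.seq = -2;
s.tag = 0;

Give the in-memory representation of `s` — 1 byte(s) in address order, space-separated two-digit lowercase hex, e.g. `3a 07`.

mode:1 = 1 → 0x1 << 7 → word 0x80
lvl:2 = -1 → 0x3 << 5 → word 0xe0
flags:1 = 0 → 0x0 << 4 → word 0xe0
opcode:1 = 1 → 0x1 << 3 → word 0xe8
seq:2 = -2 → 0x2 << 1 → word 0xec
tag:1 = 0 → 0x0 << 0 → word 0xec
word = 0xec → big-endian bytes:
  [0]=0xec

ec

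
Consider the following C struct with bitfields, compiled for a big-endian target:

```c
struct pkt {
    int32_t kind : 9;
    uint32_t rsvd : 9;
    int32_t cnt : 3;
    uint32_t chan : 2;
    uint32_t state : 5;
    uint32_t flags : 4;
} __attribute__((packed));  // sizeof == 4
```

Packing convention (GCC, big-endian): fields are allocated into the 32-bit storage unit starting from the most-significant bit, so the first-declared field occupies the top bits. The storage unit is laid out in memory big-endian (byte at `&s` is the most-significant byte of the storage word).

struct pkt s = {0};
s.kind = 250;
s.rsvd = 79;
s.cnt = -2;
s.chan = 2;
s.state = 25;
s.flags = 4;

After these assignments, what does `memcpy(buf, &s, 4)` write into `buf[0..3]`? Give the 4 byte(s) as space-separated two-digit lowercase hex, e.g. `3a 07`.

7d 13 f5 94

[23+:9] kind=250 & 0x1ff = 0xfa; word=0x7d000000
[14+:9] rsvd=79 & 0x1ff = 0x4f; word=0x7d13c000
[11+:3] cnt=-2 & 0x7 = 0x6; word=0x7d13f000
[9+:2] chan=2 & 0x3 = 0x2; word=0x7d13f400
[4+:5] state=25 & 0x1f = 0x19; word=0x7d13f590
[0+:4] flags=4 & 0xf = 0x4; word=0x7d13f594
word = 0x7d13f594 → big-endian bytes:
  [0]=0x7d  [1]=0x13  [2]=0xf5  [3]=0x94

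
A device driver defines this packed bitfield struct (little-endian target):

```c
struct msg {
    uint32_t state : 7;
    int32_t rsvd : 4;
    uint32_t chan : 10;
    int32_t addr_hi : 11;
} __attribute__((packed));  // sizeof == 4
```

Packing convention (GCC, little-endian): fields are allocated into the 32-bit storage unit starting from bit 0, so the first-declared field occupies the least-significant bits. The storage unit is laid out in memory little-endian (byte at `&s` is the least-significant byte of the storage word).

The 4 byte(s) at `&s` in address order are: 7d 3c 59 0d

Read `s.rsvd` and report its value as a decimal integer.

[0]=0x7d [1]=0x3c [2]=0x59 [3]=0x0d (little-endian) → word 0x0d593c7d
state:7 @ bit 0 → (0x0d593c7d>>0)&0x7f = 0x7d
rsvd:4 @ bit 7 → (0x0d593c7d>>7)&0xf = 0x8  ←
chan:10 @ bit 11 → (0x0d593c7d>>11)&0x3ff = 0x327
addr_hi:11 @ bit 21 → (0x0d593c7d>>21)&0x7ff = 0x6a
rsvd signed 4b, MSB=1: 8 - 16 = -8

-8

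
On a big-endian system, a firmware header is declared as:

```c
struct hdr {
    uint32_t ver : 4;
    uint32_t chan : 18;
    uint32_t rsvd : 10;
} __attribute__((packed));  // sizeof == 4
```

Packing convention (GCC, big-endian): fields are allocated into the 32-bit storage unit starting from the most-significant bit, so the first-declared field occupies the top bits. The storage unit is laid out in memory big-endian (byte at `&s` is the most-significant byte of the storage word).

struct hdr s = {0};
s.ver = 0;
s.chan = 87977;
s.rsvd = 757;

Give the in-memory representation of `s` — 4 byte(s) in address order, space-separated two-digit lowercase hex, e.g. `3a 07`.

ver:4 = 0 → 0x0 << 28 → word 0x00000000
chan:18 = 87977 → 0x157a9 << 10 → word 0x055ea400
rsvd:10 = 757 → 0x2f5 << 0 → word 0x055ea6f5
word = 0x055ea6f5 → big-endian bytes:
  [0]=0x05  [1]=0x5e  [2]=0xa6  [3]=0xf5

05 5e a6 f5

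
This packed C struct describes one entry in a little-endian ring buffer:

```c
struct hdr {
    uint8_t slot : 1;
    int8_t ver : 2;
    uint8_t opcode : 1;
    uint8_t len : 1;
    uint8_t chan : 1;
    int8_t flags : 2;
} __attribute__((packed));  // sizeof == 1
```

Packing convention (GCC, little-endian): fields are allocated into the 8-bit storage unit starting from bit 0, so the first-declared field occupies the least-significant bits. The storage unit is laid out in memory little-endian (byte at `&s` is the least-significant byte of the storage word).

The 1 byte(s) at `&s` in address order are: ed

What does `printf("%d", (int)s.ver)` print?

[0]=0xed (little-endian) → word 0xed
slot [0+:1] = (word>>0) & 0x1 = 1
ver [1+:2] = (word>>1) & 0x3 = 2  ←
opcode [3+:1] = (word>>3) & 0x1 = 1
len [4+:1] = (word>>4) & 0x1 = 0
chan [5+:1] = (word>>5) & 0x1 = 1
flags [6+:2] = (word>>6) & 0x3 = 3
ver signed 2b, MSB=1: 2 - 4 = -2

-2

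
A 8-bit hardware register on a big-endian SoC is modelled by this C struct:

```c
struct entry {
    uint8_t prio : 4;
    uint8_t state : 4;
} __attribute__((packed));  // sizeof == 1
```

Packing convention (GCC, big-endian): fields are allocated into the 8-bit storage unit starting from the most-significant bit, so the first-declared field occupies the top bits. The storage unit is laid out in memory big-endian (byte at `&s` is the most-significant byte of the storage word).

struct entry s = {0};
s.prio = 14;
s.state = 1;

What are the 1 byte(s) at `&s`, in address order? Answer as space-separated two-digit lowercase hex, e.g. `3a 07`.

prio:4 = 14 → 0xe << 4 → word 0xe0
state:4 = 1 → 0x1 << 0 → word 0xe1
word = 0xe1 → big-endian bytes:
  [0]=0xe1

e1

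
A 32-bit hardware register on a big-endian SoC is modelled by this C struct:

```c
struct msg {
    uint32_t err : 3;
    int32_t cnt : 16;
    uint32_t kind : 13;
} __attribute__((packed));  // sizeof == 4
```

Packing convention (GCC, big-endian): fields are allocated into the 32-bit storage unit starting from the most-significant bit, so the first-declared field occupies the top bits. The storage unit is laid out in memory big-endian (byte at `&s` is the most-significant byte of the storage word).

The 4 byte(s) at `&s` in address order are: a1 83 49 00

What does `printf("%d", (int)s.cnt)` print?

[0]=0xa1 [1]=0x83 [2]=0x49 [3]=0x00 (big-endian) → word 0xa1834900
err [29+:3] = (word>>29) & 0x7 = 5
cnt [13+:16] = (word>>13) & 0xffff = 3098  ←
kind [0+:13] = (word>>0) & 0x1fff = 2304
cnt signed 16b, MSB=0: value = 3098

3098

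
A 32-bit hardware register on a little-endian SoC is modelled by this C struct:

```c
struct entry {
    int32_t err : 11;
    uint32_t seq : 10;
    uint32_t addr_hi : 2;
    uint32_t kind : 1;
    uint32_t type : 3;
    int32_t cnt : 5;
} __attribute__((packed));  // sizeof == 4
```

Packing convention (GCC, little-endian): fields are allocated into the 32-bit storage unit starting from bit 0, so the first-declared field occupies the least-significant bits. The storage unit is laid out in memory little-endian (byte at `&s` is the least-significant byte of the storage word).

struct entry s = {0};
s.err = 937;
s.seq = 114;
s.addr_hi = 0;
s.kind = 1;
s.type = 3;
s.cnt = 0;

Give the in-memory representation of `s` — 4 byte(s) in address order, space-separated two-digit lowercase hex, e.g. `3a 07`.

err:11 = 937 → 0x3a9 << 0 → word 0x000003a9
seq:10 = 114 → 0x72 << 11 → word 0x000393a9
addr_hi:2 = 0 → 0x0 << 21 → word 0x000393a9
kind:1 = 1 → 0x1 << 23 → word 0x008393a9
type:3 = 3 → 0x3 << 24 → word 0x038393a9
cnt:5 = 0 → 0x0 << 27 → word 0x038393a9
word = 0x038393a9 → little-endian bytes:
  [0]=0xa9  [1]=0x93  [2]=0x83  [3]=0x03

a9 93 83 03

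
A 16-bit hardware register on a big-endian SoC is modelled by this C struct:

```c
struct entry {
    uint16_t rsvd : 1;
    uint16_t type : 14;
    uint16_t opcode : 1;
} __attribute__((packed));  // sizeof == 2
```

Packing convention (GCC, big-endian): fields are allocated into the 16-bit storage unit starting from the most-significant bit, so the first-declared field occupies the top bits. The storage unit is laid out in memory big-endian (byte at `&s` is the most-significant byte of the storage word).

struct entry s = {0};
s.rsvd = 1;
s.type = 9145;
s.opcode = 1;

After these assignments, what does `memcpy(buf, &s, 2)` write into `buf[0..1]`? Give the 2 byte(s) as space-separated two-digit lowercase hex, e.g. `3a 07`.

[15+:1] rsvd=1 & 0x1 = 0x1; word=0x8000
[1+:14] type=9145 & 0x3fff = 0x23b9; word=0xc772
[0+:1] opcode=1 & 0x1 = 0x1; word=0xc773
word = 0xc773 → big-endian bytes:
  [0]=0xc7  [1]=0x73

c7 73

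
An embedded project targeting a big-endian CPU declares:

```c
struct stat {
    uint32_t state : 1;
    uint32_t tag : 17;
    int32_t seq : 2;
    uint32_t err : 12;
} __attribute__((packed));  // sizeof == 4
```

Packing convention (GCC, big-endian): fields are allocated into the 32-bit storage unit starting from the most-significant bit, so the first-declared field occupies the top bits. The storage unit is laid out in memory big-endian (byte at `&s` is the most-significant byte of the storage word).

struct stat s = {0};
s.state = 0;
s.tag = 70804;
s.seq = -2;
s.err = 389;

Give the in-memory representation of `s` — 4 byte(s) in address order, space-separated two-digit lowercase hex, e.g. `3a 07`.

state (1b) val=0 bits=0x0 at bit 31: 0x00000000
tag (17b) val=70804 bits=0x11494 at bit 14: 0x45250000
seq (2b) val=-2 bits=0x2 at bit 12: 0x45252000
err (12b) val=389 bits=0x185 at bit 0: 0x45252185
word = 0x45252185 → big-endian bytes:
  [0]=0x45  [1]=0x25  [2]=0x21  [3]=0x85

45 25 21 85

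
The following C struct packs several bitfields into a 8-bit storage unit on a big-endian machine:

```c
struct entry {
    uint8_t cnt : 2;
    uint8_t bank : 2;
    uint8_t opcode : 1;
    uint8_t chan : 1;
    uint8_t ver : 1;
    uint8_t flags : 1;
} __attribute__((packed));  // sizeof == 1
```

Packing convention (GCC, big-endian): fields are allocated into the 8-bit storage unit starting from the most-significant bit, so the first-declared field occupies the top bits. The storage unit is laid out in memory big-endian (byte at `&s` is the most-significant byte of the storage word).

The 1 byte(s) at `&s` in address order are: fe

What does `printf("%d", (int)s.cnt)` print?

3

[0]=0xfe (big-endian) → word 0xfe
cnt:2 @ bit 6 → (0xfe>>6)&0x3 = 0x3  ←
bank:2 @ bit 4 → (0xfe>>4)&0x3 = 0x3
opcode:1 @ bit 3 → (0xfe>>3)&0x1 = 0x1
chan:1 @ bit 2 → (0xfe>>2)&0x1 = 0x1
ver:1 @ bit 1 → (0xfe>>1)&0x1 = 0x1
flags:1 @ bit 0 → (0xfe>>0)&0x1 = 0x0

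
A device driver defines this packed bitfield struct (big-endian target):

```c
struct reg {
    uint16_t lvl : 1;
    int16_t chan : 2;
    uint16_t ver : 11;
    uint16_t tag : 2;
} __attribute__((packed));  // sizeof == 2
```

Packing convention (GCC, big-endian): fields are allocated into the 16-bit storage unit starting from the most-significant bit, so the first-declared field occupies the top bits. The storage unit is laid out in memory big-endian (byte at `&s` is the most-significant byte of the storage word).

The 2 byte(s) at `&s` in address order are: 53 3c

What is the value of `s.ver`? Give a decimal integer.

1231

[0]=0x53 [1]=0x3c (big-endian) → word 0x533c
lvl:1 @ bit 15 → (0x533c>>15)&0x1 = 0x0
chan:2 @ bit 13 → (0x533c>>13)&0x3 = 0x2
ver:11 @ bit 2 → (0x533c>>2)&0x7ff = 0x4cf  ←
tag:2 @ bit 0 → (0x533c>>0)&0x3 = 0x0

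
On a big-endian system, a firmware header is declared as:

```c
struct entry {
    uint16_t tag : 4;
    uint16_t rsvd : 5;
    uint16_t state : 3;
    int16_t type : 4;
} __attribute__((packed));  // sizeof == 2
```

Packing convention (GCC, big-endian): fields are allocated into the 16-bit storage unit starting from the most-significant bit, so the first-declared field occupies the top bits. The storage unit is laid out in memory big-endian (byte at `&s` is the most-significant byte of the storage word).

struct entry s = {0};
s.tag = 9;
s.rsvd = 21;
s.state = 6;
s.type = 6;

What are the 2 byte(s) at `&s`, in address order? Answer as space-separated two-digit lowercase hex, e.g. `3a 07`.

tag (4b) val=9 bits=0x9 at bit 12: 0x9000
rsvd (5b) val=21 bits=0x15 at bit 7: 0x9a80
state (3b) val=6 bits=0x6 at bit 4: 0x9ae0
type (4b) val=6 bits=0x6 at bit 0: 0x9ae6
word = 0x9ae6 → big-endian bytes:
  [0]=0x9a  [1]=0xe6

9a e6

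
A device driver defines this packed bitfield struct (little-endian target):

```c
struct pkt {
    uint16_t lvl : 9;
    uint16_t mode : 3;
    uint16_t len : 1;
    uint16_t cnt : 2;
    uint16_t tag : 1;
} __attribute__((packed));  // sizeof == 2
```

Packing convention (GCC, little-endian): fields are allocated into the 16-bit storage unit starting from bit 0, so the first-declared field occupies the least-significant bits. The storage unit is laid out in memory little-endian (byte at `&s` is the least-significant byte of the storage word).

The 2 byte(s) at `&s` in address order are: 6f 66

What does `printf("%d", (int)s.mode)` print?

[0]=0x6f [1]=0x66 (little-endian) → word 0x666f
lvl [0+:9] = (word>>0) & 0x1ff = 111
mode [9+:3] = (word>>9) & 0x7 = 3  ←
len [12+:1] = (word>>12) & 0x1 = 0
cnt [13+:2] = (word>>13) & 0x3 = 3
tag [15+:1] = (word>>15) & 0x1 = 0

3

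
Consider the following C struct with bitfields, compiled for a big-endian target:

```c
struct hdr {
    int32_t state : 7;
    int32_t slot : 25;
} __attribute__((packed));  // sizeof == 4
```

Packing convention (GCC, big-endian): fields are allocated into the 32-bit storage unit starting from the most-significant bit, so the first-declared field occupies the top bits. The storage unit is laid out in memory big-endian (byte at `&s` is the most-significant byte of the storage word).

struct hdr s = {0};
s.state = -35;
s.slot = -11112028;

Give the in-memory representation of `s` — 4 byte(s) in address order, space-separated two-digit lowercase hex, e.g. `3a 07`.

[25+:7] state=-35 & 0x7f = 0x5d; word=0xba000000
[0+:25] slot=-11112028 & 0x1ffffff = 0x15671a4; word=0xbb5671a4
word = 0xbb5671a4 → big-endian bytes:
  [0]=0xbb  [1]=0x56  [2]=0x71  [3]=0xa4

bb 56 71 a4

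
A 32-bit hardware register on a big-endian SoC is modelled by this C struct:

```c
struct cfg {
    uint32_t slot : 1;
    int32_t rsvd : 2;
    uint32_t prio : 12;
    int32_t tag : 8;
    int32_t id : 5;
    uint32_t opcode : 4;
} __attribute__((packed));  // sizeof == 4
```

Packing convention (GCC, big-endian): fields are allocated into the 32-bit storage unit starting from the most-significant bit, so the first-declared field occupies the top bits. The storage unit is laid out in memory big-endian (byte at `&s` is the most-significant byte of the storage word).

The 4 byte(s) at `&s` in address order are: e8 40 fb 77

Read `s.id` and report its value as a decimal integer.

-9

[0]=0xe8 [1]=0x40 [2]=0xfb [3]=0x77 (big-endian) → word 0xe840fb77
slot:1 @ bit 31 → (0xe840fb77>>31)&0x1 = 0x1
rsvd:2 @ bit 29 → (0xe840fb77>>29)&0x3 = 0x3
prio:12 @ bit 17 → (0xe840fb77>>17)&0xfff = 0x420
tag:8 @ bit 9 → (0xe840fb77>>9)&0xff = 0x7d
id:5 @ bit 4 → (0xe840fb77>>4)&0x1f = 0x17  ←
opcode:4 @ bit 0 → (0xe840fb77>>0)&0xf = 0x7
id signed 5b, MSB=1: 23 - 32 = -9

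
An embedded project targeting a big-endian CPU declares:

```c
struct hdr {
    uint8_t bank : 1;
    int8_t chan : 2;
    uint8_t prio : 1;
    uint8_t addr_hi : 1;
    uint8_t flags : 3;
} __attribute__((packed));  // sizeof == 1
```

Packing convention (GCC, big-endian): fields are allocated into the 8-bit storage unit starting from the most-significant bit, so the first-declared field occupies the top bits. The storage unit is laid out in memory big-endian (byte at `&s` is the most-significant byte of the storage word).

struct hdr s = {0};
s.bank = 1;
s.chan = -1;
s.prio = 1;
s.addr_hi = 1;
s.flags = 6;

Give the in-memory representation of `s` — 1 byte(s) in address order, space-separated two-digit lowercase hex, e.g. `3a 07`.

fe

bank (1b) val=1 bits=0x1 at bit 7: 0x80
chan (2b) val=-1 bits=0x3 at bit 5: 0xe0
prio (1b) val=1 bits=0x1 at bit 4: 0xf0
addr_hi (1b) val=1 bits=0x1 at bit 3: 0xf8
flags (3b) val=6 bits=0x6 at bit 0: 0xfe
word = 0xfe → big-endian bytes:
  [0]=0xfe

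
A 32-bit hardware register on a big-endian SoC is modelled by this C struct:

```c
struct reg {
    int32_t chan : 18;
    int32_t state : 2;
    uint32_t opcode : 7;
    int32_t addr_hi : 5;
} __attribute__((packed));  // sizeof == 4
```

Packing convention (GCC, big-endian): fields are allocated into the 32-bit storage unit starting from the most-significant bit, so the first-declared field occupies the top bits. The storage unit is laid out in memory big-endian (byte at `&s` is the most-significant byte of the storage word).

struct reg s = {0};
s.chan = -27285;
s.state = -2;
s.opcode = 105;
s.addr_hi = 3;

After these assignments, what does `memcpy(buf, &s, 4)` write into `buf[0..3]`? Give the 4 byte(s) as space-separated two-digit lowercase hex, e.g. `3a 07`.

e5 5a ed 23

[14+:18] chan=-27285 & 0x3ffff = 0x3956b; word=0xe55ac000
[12+:2] state=-2 & 0x3 = 0x2; word=0xe55ae000
[5+:7] opcode=105 & 0x7f = 0x69; word=0xe55aed20
[0+:5] addr_hi=3 & 0x1f = 0x3; word=0xe55aed23
word = 0xe55aed23 → big-endian bytes:
  [0]=0xe5  [1]=0x5a  [2]=0xed  [3]=0x23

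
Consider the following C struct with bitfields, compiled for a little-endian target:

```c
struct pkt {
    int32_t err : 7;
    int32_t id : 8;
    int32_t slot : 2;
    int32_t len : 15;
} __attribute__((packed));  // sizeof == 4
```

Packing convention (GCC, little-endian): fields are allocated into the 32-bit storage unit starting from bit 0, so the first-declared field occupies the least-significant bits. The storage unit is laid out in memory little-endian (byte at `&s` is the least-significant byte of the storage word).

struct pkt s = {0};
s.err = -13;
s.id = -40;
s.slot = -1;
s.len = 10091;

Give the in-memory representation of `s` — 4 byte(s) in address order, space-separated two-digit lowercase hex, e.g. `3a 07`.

73 ec d7 4e

err (7b) val=-13 bits=0x73 at bit 0: 0x00000073
id (8b) val=-40 bits=0xd8 at bit 7: 0x00006c73
slot (2b) val=-1 bits=0x3 at bit 15: 0x0001ec73
len (15b) val=10091 bits=0x276b at bit 17: 0x4ed7ec73
word = 0x4ed7ec73 → little-endian bytes:
  [0]=0x73  [1]=0xec  [2]=0xd7  [3]=0x4e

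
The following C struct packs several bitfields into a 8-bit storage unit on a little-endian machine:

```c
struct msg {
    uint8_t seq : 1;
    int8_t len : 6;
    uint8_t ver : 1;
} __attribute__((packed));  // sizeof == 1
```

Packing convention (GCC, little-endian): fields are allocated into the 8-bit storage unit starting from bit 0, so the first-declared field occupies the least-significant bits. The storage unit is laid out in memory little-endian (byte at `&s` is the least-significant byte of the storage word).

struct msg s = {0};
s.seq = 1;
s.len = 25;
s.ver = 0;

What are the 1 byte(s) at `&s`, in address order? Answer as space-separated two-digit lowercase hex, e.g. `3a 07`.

33

[0+:1] seq=1 & 0x1 = 0x1; word=0x01
[1+:6] len=25 & 0x3f = 0x19; word=0x33
[7+:1] ver=0 & 0x1 = 0x0; word=0x33
word = 0x33 → little-endian bytes:
  [0]=0x33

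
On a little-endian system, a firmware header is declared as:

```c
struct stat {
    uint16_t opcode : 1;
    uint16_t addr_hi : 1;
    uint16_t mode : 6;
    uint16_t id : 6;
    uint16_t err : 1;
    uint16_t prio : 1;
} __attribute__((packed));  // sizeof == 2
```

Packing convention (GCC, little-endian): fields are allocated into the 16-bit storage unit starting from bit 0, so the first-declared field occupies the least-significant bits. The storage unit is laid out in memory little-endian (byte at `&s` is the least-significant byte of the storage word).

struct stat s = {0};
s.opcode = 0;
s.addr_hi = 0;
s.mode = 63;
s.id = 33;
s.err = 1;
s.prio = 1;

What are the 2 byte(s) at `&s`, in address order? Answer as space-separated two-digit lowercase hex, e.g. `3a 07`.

[0+:1] opcode=0 & 0x1 = 0x0; word=0x0000
[1+:1] addr_hi=0 & 0x1 = 0x0; word=0x0000
[2+:6] mode=63 & 0x3f = 0x3f; word=0x00fc
[8+:6] id=33 & 0x3f = 0x21; word=0x21fc
[14+:1] err=1 & 0x1 = 0x1; word=0x61fc
[15+:1] prio=1 & 0x1 = 0x1; word=0xe1fc
word = 0xe1fc → little-endian bytes:
  [0]=0xfc  [1]=0xe1

fc e1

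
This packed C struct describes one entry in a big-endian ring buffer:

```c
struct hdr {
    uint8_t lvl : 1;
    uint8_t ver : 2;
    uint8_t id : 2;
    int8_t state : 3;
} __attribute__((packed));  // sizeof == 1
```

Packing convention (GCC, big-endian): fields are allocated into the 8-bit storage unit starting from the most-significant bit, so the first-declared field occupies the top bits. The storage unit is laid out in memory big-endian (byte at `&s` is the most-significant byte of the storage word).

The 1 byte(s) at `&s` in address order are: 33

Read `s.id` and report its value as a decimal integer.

[0]=0x33 (big-endian) → word 0x33
lvl:1 @ bit 7 → (0x33>>7)&0x1 = 0x0
ver:2 @ bit 5 → (0x33>>5)&0x3 = 0x1
id:2 @ bit 3 → (0x33>>3)&0x3 = 0x2  ←
state:3 @ bit 0 → (0x33>>0)&0x7 = 0x3

2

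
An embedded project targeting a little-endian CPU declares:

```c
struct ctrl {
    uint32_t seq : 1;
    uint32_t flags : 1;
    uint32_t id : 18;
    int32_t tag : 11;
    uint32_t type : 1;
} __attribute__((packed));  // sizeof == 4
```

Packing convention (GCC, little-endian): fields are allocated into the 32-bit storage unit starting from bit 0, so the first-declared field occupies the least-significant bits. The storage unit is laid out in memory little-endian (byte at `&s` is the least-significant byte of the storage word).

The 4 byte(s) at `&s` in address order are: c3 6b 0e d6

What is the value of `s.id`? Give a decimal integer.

[0]=0xc3 [1]=0x6b [2]=0x0e [3]=0xd6 (little-endian) → word 0xd60e6bc3
seq:1 @ bit 0 → (0xd60e6bc3>>0)&0x1 = 0x1
flags:1 @ bit 1 → (0xd60e6bc3>>1)&0x1 = 0x1
id:18 @ bit 2 → (0xd60e6bc3>>2)&0x3ffff = 0x39af0  ←
tag:11 @ bit 20 → (0xd60e6bc3>>20)&0x7ff = 0x560
type:1 @ bit 31 → (0xd60e6bc3>>31)&0x1 = 0x1

236272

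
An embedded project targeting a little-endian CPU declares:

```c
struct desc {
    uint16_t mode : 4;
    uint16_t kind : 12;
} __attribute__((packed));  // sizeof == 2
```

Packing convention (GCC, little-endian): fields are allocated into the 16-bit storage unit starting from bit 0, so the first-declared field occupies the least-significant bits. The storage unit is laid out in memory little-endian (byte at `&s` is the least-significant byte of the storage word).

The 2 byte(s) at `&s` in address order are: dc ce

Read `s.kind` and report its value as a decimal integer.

[0]=0xdc [1]=0xce (little-endian) → word 0xcedc
mode:4 @ bit 0 → (0xcedc>>0)&0xf = 0xc
kind:12 @ bit 4 → (0xcedc>>4)&0xfff = 0xced  ←

3309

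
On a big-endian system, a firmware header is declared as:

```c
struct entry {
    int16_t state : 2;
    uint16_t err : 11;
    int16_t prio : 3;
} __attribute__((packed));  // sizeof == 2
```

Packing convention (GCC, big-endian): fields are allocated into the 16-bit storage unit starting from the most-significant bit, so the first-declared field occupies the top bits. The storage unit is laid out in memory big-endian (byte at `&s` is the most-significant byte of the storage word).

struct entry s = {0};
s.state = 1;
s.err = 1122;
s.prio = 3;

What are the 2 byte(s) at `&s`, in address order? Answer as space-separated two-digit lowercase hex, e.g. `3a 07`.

[14+:2] state=1 & 0x3 = 0x1; word=0x4000
[3+:11] err=1122 & 0x7ff = 0x462; word=0x6310
[0+:3] prio=3 & 0x7 = 0x3; word=0x6313
word = 0x6313 → big-endian bytes:
  [0]=0x63  [1]=0x13

63 13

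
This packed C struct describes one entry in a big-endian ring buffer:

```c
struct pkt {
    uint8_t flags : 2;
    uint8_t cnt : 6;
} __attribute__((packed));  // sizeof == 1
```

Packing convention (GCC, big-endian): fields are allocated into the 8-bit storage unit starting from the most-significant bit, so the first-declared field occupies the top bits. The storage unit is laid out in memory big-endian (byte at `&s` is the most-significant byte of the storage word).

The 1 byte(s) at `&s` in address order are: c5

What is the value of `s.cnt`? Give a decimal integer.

5

[0]=0xc5 (big-endian) → word 0xc5
flags [6+:2] = (word>>6) & 0x3 = 3
cnt [0+:6] = (word>>0) & 0x3f = 5  ←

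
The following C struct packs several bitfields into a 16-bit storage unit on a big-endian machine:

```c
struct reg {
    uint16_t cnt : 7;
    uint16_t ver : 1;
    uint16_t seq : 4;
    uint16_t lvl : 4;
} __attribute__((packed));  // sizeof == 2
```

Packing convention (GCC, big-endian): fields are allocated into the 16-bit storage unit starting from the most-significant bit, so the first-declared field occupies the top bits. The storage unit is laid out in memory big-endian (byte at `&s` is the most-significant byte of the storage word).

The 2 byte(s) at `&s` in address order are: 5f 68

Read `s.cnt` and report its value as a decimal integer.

[0]=0x5f [1]=0x68 (big-endian) → word 0x5f68
cnt [9+:7] = (word>>9) & 0x7f = 47  ←
ver [8+:1] = (word>>8) & 0x1 = 1
seq [4+:4] = (word>>4) & 0xf = 6
lvl [0+:4] = (word>>0) & 0xf = 8

47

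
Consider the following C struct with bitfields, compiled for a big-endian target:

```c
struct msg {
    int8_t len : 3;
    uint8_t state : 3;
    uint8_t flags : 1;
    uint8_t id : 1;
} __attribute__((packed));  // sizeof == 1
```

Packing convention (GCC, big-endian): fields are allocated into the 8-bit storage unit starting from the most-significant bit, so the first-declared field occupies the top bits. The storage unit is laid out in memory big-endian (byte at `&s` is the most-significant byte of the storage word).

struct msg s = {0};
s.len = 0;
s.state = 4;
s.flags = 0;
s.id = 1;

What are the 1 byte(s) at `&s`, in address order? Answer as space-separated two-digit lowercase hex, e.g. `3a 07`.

11

len (3b) val=0 bits=0x0 at bit 5: 0x00
state (3b) val=4 bits=0x4 at bit 2: 0x10
flags (1b) val=0 bits=0x0 at bit 1: 0x10
id (1b) val=1 bits=0x1 at bit 0: 0x11
word = 0x11 → big-endian bytes:
  [0]=0x11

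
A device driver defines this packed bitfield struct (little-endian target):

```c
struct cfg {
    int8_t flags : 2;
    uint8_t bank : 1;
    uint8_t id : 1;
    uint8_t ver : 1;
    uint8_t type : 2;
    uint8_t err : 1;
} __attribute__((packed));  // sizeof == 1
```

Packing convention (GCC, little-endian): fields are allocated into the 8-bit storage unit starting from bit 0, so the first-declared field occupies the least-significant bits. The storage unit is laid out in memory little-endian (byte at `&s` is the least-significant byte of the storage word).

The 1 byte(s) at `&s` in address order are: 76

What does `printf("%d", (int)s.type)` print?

[0]=0x76 (little-endian) → word 0x76
flags:2 @ bit 0 → (0x76>>0)&0x3 = 0x2
bank:1 @ bit 2 → (0x76>>2)&0x1 = 0x1
id:1 @ bit 3 → (0x76>>3)&0x1 = 0x0
ver:1 @ bit 4 → (0x76>>4)&0x1 = 0x1
type:2 @ bit 5 → (0x76>>5)&0x3 = 0x3  ←
err:1 @ bit 7 → (0x76>>7)&0x1 = 0x0

3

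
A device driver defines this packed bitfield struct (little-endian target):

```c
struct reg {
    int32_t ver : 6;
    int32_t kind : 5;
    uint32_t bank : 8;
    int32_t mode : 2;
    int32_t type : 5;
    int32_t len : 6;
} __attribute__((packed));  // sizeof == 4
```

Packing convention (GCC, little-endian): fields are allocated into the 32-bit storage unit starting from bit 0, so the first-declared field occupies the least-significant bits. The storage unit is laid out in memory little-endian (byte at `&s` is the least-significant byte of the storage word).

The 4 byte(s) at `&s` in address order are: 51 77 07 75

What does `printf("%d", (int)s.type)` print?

8

[0]=0x51 [1]=0x77 [2]=0x07 [3]=0x75 (little-endian) → word 0x75077751
ver:6 @ bit 0 → (0x75077751>>0)&0x3f = 0x11
kind:5 @ bit 6 → (0x75077751>>6)&0x1f = 0x1d
bank:8 @ bit 11 → (0x75077751>>11)&0xff = 0xee
mode:2 @ bit 19 → (0x75077751>>19)&0x3 = 0x0
type:5 @ bit 21 → (0x75077751>>21)&0x1f = 0x8  ←
len:6 @ bit 26 → (0x75077751>>26)&0x3f = 0x1d
type signed 5b, MSB=0: value = 8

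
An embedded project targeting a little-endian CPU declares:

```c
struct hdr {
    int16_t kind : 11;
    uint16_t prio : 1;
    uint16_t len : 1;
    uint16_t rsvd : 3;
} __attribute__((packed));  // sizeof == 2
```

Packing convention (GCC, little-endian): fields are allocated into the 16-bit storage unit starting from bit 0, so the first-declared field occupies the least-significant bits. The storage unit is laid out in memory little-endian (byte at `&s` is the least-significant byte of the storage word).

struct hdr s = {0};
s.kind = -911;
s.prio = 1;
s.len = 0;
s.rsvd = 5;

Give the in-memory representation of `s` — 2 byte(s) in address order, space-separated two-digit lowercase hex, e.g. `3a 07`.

kind:11 = -911 → 0x471 << 0 → word 0x0471
prio:1 = 1 → 0x1 << 11 → word 0x0c71
len:1 = 0 → 0x0 << 12 → word 0x0c71
rsvd:3 = 5 → 0x5 << 13 → word 0xac71
word = 0xac71 → little-endian bytes:
  [0]=0x71  [1]=0xac

71 ac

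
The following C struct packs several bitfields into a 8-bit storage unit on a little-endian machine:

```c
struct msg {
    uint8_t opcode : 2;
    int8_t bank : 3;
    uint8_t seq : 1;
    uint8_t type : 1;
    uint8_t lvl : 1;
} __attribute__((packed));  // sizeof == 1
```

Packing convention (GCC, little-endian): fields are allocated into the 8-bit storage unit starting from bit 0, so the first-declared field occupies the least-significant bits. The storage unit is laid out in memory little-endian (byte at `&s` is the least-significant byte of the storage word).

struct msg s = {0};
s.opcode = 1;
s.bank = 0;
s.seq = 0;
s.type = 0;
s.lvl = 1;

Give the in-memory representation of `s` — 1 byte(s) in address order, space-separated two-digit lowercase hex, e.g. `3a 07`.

opcode (2b) val=1 bits=0x1 at bit 0: 0x01
bank (3b) val=0 bits=0x0 at bit 2: 0x01
seq (1b) val=0 bits=0x0 at bit 5: 0x01
type (1b) val=0 bits=0x0 at bit 6: 0x01
lvl (1b) val=1 bits=0x1 at bit 7: 0x81
word = 0x81 → little-endian bytes:
  [0]=0x81

81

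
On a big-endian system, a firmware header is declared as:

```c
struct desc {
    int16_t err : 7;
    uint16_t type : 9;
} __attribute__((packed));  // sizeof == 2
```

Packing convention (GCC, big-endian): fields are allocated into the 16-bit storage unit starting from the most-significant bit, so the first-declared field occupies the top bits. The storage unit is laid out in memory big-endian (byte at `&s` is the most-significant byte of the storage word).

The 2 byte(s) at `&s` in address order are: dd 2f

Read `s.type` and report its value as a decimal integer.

303

[0]=0xdd [1]=0x2f (big-endian) → word 0xdd2f
err:7 @ bit 9 → (0xdd2f>>9)&0x7f = 0x6e
type:9 @ bit 0 → (0xdd2f>>0)&0x1ff = 0x12f  ←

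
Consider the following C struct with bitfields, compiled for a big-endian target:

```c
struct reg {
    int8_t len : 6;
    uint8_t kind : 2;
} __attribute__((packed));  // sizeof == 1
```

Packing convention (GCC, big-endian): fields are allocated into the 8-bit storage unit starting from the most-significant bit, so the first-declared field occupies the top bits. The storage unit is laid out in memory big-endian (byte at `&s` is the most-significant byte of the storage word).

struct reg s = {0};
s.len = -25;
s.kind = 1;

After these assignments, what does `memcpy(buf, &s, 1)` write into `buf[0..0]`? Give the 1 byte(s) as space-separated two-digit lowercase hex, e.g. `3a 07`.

9d

len (6b) val=-25 bits=0x27 at bit 2: 0x9c
kind (2b) val=1 bits=0x1 at bit 0: 0x9d
word = 0x9d → big-endian bytes:
  [0]=0x9d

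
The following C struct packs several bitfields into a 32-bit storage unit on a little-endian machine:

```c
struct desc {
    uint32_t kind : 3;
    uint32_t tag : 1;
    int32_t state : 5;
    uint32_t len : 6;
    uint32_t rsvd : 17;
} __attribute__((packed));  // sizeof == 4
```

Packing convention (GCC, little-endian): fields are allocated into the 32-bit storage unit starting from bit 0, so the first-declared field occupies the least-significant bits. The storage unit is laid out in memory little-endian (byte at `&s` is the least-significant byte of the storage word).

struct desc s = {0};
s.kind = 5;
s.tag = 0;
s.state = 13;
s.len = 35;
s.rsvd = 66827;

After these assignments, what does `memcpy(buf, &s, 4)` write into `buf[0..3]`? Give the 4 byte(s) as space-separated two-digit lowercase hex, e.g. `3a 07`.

[0+:3] kind=5 & 0x7 = 0x5; word=0x00000005
[3+:1] tag=0 & 0x1 = 0x0; word=0x00000005
[4+:5] state=13 & 0x1f = 0xd; word=0x000000d5
[9+:6] len=35 & 0x3f = 0x23; word=0x000046d5
[15+:17] rsvd=66827 & 0x1ffff = 0x1050b; word=0x8285c6d5
word = 0x8285c6d5 → little-endian bytes:
  [0]=0xd5  [1]=0xc6  [2]=0x85  [3]=0x82

d5 c6 85 82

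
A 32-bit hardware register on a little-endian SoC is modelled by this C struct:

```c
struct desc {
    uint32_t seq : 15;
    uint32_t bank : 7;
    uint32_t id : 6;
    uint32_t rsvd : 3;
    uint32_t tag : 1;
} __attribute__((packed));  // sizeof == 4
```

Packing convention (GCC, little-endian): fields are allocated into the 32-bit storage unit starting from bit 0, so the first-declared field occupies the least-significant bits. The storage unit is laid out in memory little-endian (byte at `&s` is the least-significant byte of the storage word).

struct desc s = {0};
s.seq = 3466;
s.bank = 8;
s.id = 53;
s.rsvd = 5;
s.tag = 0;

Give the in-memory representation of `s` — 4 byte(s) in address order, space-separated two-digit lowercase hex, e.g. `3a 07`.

seq (15b) val=3466 bits=0xd8a at bit 0: 0x00000d8a
bank (7b) val=8 bits=0x8 at bit 15: 0x00040d8a
id (6b) val=53 bits=0x35 at bit 22: 0x0d440d8a
rsvd (3b) val=5 bits=0x5 at bit 28: 0x5d440d8a
tag (1b) val=0 bits=0x0 at bit 31: 0x5d440d8a
word = 0x5d440d8a → little-endian bytes:
  [0]=0x8a  [1]=0x0d  [2]=0x44  [3]=0x5d

8a 0d 44 5d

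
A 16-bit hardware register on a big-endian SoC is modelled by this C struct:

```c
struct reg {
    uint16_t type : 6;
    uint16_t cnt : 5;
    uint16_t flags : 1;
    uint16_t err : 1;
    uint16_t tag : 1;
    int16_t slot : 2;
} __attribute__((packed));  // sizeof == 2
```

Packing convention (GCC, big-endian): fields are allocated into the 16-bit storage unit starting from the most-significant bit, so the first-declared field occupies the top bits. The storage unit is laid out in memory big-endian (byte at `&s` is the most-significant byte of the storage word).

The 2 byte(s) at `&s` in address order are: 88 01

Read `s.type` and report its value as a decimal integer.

[0]=0x88 [1]=0x01 (big-endian) → word 0x8801
type [10+:6] = (word>>10) & 0x3f = 34  ←
cnt [5+:5] = (word>>5) & 0x1f = 0
flags [4+:1] = (word>>4) & 0x1 = 0
err [3+:1] = (word>>3) & 0x1 = 0
tag [2+:1] = (word>>2) & 0x1 = 0
slot [0+:2] = (word>>0) & 0x3 = 1

34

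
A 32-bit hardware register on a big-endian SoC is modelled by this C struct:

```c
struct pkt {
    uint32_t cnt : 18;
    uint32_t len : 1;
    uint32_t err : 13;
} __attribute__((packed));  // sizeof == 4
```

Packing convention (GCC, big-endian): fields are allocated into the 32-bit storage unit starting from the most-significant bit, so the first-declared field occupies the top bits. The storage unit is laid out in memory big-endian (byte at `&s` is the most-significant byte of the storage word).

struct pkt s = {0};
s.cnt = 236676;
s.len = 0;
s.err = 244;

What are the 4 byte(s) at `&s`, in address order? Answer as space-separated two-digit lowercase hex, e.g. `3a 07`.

cnt (18b) val=236676 bits=0x39c84 at bit 14: 0xe7210000
len (1b) val=0 bits=0x0 at bit 13: 0xe7210000
err (13b) val=244 bits=0xf4 at bit 0: 0xe72100f4
word = 0xe72100f4 → big-endian bytes:
  [0]=0xe7  [1]=0x21  [2]=0x00  [3]=0xf4

e7 21 00 f4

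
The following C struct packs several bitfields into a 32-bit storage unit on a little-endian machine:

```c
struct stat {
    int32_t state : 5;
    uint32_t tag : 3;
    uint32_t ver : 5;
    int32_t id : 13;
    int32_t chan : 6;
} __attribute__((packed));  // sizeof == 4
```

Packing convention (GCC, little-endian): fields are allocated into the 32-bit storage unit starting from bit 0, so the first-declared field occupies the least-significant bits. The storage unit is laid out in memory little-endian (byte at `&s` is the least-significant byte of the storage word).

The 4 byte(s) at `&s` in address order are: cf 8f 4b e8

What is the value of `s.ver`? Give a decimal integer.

15

[0]=0xcf [1]=0x8f [2]=0x4b [3]=0xe8 (little-endian) → word 0xe84b8fcf
state [0+:5] = (word>>0) & 0x1f = 15
tag [5+:3] = (word>>5) & 0x7 = 6
ver [8+:5] = (word>>8) & 0x1f = 15  ←
id [13+:13] = (word>>13) & 0x1fff = 604
chan [26+:6] = (word>>26) & 0x3f = 58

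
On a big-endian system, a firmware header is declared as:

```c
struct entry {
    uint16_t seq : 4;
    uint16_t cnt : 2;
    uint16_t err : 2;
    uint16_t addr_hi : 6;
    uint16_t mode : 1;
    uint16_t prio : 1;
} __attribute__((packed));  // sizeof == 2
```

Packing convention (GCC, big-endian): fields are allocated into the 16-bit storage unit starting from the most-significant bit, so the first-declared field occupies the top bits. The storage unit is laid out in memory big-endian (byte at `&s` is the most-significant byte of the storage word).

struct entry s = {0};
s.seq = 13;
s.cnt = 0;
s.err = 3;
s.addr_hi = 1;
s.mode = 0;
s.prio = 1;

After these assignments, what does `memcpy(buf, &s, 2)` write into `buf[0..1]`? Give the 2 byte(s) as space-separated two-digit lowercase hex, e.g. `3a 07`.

d3 05

[12+:4] seq=13 & 0xf = 0xd; word=0xd000
[10+:2] cnt=0 & 0x3 = 0x0; word=0xd000
[8+:2] err=3 & 0x3 = 0x3; word=0xd300
[2+:6] addr_hi=1 & 0x3f = 0x1; word=0xd304
[1+:1] mode=0 & 0x1 = 0x0; word=0xd304
[0+:1] prio=1 & 0x1 = 0x1; word=0xd305
word = 0xd305 → big-endian bytes:
  [0]=0xd3  [1]=0x05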